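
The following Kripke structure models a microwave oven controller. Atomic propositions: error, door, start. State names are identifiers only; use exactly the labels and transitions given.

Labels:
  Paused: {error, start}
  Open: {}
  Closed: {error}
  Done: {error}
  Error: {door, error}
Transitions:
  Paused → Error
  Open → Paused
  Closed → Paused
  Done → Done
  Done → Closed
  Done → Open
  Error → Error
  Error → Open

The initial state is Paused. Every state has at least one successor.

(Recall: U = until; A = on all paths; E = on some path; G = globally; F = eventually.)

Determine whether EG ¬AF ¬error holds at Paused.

Holds

States satisfying ¬AF ¬error: {Paused, Closed, Done, Error}.
States satisfying EG ¬AF ¬error: {Paused, Closed, Done, Error}.
Paused ∈ Sat(EG ¬AF ¬error).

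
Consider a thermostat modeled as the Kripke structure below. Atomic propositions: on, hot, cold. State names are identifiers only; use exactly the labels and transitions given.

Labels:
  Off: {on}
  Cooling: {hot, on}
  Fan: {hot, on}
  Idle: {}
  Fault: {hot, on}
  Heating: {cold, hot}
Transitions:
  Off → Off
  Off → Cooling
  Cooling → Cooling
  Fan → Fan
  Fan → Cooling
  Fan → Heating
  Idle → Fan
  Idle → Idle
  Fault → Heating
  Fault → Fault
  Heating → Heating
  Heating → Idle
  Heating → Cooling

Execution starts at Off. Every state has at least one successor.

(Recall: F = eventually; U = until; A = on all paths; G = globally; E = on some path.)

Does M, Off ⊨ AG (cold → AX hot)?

Holds

States satisfying cold → AX hot: {Off, Cooling, Fan, Idle, Fault}.
States satisfying AG (cold → AX hot): {Off, Cooling}.
Every state reachable from Off satisfies cold → AX hot.
Off ∈ Sat(AG (cold → AX hot)).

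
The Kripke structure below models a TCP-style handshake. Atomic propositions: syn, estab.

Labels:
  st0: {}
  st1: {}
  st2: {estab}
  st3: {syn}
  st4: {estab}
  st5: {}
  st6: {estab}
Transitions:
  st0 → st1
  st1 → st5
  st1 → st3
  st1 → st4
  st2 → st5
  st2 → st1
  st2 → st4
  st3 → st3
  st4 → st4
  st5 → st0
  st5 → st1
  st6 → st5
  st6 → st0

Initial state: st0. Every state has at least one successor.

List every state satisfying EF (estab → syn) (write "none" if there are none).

States satisfying estab → syn: {st0, st1, st3, st5}.
States satisfying EF (estab → syn): {st0, st1, st2, st3, st5, st6}.

{st0, st1, st2, st3, st5, st6}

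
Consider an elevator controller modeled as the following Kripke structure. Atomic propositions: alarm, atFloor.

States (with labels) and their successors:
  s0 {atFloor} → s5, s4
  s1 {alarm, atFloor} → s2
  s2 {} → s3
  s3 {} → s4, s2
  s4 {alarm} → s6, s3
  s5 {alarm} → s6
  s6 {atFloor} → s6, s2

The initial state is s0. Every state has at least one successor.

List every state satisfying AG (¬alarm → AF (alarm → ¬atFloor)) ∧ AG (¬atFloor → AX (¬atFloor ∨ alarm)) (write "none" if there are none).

States satisfying ¬alarm → AF (alarm → ¬atFloor): {s0, s1, s2, s3, s4, s5, s6}.
States satisfying AG (¬alarm → AF (alarm → ¬atFloor)): {s0, s1, s2, s3, s4, s5, s6}.
States satisfying ¬atFloor → AX (¬atFloor ∨ alarm): {s0, s1, s2, s3, s6}.
States satisfying AG (¬atFloor → AX (¬atFloor ∨ alarm)): ∅.
States satisfying AG (¬alarm → AF (alarm → ¬atFloor)) ∧ AG (¬atFloor → AX (¬atFloor ∨ alarm)): ∅.

none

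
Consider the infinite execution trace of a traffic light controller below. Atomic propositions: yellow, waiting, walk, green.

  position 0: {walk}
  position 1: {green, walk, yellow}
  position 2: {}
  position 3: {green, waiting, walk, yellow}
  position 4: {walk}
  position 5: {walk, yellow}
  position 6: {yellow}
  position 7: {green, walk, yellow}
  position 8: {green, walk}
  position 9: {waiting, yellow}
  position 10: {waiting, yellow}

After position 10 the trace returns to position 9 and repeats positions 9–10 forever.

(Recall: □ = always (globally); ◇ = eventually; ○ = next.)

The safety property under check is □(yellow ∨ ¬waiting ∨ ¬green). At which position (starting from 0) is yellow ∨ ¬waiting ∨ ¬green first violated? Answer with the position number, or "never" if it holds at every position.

never

yellow ∨ ¬waiting ∨ ¬green holds at every position 0..10, and those are all the positions the trace ever visits, so the invariant □(yellow ∨ ¬waiting ∨ ¬green) is never violated.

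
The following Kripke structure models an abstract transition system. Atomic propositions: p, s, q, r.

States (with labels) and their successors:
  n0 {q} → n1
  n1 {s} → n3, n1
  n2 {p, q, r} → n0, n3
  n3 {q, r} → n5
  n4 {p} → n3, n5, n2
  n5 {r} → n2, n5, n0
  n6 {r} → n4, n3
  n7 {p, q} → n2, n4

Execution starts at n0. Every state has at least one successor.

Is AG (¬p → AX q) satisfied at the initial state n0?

No

States satisfying ¬p → AX q: {n2, n4, n7}.
States satisfying AG (¬p → AX q): ∅.
n0 is reachable from n0 and violates ¬p → AX q, so AG fails at n0.
n0 ∉ Sat(AG (¬p → AX q)).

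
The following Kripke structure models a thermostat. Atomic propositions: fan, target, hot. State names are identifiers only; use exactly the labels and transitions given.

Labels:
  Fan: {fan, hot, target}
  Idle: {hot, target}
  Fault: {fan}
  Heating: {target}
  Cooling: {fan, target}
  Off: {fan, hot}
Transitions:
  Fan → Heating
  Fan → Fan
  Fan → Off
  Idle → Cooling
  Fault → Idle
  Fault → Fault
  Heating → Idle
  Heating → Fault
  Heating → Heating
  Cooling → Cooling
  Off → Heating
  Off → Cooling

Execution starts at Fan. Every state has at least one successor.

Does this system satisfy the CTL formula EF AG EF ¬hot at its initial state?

Satisfied

States satisfying AG EF ¬hot: {Fan, Idle, Fault, Heating, Cooling, Off}.
States satisfying EF AG EF ¬hot: {Fan, Idle, Fault, Heating, Cooling, Off}.
Some path from Fan reaches a state where AG EF ¬hot holds.
Fan ∈ Sat(EF AG EF ¬hot).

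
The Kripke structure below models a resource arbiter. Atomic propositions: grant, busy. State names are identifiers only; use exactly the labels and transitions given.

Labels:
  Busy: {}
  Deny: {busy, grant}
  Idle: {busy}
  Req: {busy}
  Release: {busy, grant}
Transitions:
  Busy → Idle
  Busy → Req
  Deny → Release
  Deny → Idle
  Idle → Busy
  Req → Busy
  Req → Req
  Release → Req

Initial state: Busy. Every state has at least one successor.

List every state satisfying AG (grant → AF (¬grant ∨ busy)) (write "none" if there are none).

{Busy, Deny, Idle, Req, Release}

States satisfying grant → AF (¬grant ∨ busy): {Busy, Deny, Idle, Req, Release}.
States satisfying AG (grant → AF (¬grant ∨ busy)): {Busy, Deny, Idle, Req, Release}.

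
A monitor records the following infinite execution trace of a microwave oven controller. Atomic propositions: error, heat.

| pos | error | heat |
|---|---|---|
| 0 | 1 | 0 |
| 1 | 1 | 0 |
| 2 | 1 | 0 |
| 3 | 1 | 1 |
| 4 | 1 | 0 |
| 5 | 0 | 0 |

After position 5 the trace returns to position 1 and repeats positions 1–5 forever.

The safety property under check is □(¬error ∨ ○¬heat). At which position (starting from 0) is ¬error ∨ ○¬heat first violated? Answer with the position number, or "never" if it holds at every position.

Check ¬error ∨ ○¬heat at each position in order: 0 ✓, 1 ✓.
At position 2 the labels are {error} and the next position 3 has {error, heat}, so ¬error ∨ ○¬heat is false there. This is the first violation.

2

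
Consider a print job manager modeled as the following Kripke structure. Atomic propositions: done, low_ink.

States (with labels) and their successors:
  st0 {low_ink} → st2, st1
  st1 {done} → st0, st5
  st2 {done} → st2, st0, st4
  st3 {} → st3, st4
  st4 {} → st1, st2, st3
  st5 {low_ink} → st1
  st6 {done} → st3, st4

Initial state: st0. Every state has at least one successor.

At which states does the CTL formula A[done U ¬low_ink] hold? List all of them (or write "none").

{st1, st2, st3, st4, st6}

States satisfying done: {st1, st2, st6}.
States satisfying ¬low_ink: {st1, st2, st3, st4, st6}.
States satisfying A[done U ¬low_ink]: {st1, st2, st3, st4, st6}.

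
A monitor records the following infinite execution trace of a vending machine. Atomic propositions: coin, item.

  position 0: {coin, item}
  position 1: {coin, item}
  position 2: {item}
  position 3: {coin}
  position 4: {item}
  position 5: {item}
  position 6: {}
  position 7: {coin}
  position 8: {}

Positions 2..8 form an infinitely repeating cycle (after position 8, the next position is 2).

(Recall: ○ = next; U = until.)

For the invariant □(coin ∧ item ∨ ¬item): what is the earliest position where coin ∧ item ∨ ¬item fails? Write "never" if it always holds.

2

Check coin ∧ item ∨ ¬item at each position in order: 0 ✓, 1 ✓.
At position 2 the labels are {item}, so coin ∧ item ∨ ¬item is false there. This is the first violation.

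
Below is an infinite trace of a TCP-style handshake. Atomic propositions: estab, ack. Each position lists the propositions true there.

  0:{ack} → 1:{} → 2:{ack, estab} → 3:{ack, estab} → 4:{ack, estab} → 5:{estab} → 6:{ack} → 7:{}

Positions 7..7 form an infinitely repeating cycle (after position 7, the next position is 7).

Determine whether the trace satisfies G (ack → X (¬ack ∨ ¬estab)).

Does not hold

ack → X (¬ack ∨ ¬estab) must hold at every position from 0 onward. It fails at position 2, so G (ack → X (¬ack ∨ ¬estab)) is false.
Positions where ack holds: 0, 2, 3, 4, 6.
Check X (¬ack ∨ ¬estab) at each: 0→ok, 2→fails, 3→fails, 4→ok, 6→ok.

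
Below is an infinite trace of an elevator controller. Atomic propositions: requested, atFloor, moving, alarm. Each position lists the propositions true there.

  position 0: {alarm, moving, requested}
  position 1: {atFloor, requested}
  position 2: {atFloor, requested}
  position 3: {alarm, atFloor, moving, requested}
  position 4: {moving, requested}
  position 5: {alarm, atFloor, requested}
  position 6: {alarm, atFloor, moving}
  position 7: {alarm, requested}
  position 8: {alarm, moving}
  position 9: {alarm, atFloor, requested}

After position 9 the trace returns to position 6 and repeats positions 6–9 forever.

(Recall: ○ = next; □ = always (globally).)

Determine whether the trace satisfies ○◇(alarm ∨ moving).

The position after 0 is 1; ◇(alarm ∨ moving) is true there.

Yes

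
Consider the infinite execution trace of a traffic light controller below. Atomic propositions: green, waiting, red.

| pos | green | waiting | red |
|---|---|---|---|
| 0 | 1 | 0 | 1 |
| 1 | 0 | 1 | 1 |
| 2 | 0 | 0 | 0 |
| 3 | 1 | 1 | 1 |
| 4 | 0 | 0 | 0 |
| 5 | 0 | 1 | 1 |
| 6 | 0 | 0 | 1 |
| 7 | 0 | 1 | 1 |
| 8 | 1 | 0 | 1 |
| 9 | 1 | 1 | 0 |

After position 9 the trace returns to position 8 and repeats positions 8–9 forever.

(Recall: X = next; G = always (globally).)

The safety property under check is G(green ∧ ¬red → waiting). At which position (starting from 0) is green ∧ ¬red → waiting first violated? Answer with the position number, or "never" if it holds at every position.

green ∧ ¬red → waiting holds at every position 0..9, and those are all the positions the trace ever visits, so the invariant G(green ∧ ¬red → waiting) is never violated.

never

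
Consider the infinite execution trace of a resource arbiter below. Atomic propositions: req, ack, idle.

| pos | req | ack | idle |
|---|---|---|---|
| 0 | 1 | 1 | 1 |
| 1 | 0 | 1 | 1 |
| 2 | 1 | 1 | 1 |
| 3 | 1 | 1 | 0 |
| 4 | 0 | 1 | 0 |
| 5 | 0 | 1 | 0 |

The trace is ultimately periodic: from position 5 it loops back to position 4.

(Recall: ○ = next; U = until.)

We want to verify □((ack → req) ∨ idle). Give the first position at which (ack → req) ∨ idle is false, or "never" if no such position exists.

4

Check (ack → req) ∨ idle at each position in order: 0 ✓, 1 ✓, 2 ✓, 3 ✓.
At position 4 the labels are {ack}, so (ack → req) ∨ idle is false there. This is the first violation.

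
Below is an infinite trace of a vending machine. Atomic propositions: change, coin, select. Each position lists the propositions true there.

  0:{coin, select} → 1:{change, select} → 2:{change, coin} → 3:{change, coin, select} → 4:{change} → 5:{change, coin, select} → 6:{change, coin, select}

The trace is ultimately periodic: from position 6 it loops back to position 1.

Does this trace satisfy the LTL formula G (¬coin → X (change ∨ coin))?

¬coin → X (change ∨ coin) holds at every position 0..6, and those are all positions ever visited, so G (¬coin → X (change ∨ coin)) holds.
Positions where ¬coin holds: 1, 4.
Check X (change ∨ coin) at each: 1→ok, 4→ok.

Yes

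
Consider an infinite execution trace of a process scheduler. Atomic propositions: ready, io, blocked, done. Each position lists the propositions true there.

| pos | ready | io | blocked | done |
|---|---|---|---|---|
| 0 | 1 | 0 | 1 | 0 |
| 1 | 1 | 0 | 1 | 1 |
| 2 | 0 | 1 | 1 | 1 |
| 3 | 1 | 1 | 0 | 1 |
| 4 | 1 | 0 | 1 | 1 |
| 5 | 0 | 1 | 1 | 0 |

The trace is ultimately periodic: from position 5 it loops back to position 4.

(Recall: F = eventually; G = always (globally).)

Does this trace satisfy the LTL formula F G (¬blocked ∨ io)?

Violated

G (¬blocked ∨ io) is false at every position 0..5, so it never becomes true and F G (¬blocked ∨ io) fails.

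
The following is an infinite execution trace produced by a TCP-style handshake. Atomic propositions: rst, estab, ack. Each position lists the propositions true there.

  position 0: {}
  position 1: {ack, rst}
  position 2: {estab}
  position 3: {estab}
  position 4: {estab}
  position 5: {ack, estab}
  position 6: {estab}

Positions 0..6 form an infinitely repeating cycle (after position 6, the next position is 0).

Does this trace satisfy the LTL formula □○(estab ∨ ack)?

Violated

○(estab ∨ ack) must hold at every position from 0 onward. It fails at position 6, so □○(estab ∨ ack) is false.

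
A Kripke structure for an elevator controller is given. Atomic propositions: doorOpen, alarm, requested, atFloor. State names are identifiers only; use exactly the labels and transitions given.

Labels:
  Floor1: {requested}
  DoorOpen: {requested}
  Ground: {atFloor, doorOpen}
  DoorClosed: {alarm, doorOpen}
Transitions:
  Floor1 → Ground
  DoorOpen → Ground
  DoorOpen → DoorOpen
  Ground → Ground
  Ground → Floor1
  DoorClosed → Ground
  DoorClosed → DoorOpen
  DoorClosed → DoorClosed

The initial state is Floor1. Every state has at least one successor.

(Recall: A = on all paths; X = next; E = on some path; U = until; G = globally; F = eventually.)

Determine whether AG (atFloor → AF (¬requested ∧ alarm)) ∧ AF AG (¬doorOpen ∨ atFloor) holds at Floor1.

No

States satisfying atFloor → AF (¬requested ∧ alarm): {Floor1, DoorOpen, DoorClosed}.
States satisfying AG (atFloor → AF (¬requested ∧ alarm)): ∅.
States satisfying AG (¬doorOpen ∨ atFloor): {Floor1, DoorOpen, Ground}.
States satisfying AF AG (¬doorOpen ∨ atFloor): {Floor1, DoorOpen, Ground}.
States satisfying AG (atFloor → AF (¬requested ∧ alarm)) ∧ AF AG (¬doorOpen ∨ atFloor): ∅.
Floor1 ∉ Sat(AG (atFloor → AF (¬requested ∧ alarm)) ∧ AF AG (¬doorOpen ∨ atFloor)).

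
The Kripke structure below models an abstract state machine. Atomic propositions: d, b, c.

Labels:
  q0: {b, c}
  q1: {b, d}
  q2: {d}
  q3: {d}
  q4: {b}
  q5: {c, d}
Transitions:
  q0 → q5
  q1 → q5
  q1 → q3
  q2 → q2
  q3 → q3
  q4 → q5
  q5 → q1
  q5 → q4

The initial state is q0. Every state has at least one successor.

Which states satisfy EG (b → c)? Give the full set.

States satisfying b → c: {q0, q2, q3, q5}.
States satisfying EG (b → c): {q2, q3}.

{q2, q3}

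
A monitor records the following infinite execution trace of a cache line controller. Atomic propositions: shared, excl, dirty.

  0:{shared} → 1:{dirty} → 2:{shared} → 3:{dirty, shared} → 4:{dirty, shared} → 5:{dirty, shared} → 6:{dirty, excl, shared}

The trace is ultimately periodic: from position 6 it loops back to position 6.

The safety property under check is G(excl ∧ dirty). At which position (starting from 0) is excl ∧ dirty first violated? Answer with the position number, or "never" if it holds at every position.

0

At position 0 the labels are {shared}, so excl ∧ dirty is false there. This is the first violation.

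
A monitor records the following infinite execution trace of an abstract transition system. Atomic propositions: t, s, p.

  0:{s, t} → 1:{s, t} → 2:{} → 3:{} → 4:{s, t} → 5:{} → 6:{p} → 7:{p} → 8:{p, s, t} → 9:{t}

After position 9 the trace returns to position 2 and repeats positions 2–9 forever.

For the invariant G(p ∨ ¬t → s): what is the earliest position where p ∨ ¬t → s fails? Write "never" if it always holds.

2

Check p ∨ ¬t → s at each position in order: 0 ✓, 1 ✓.
At position 2 the labels are {}, so p ∨ ¬t → s is false there. This is the first violation.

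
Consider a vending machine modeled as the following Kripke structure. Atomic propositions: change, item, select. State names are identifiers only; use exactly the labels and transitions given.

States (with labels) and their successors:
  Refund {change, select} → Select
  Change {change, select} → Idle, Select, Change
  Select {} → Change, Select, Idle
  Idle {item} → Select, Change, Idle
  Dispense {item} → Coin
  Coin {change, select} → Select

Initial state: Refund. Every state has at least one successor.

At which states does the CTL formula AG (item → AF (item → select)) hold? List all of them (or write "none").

none

States satisfying item → AF (item → select): {Refund, Change, Select, Dispense, Coin}.
States satisfying AG (item → AF (item → select)): ∅.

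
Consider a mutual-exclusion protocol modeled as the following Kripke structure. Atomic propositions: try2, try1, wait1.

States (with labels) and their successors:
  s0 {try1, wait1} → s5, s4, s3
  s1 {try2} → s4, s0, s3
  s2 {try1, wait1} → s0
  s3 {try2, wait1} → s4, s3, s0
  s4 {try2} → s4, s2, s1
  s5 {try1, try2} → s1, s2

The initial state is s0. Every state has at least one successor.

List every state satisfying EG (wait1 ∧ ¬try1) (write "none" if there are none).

States satisfying wait1 ∧ ¬try1: {s3}.
States satisfying EG (wait1 ∧ ¬try1): {s3}.

{s3}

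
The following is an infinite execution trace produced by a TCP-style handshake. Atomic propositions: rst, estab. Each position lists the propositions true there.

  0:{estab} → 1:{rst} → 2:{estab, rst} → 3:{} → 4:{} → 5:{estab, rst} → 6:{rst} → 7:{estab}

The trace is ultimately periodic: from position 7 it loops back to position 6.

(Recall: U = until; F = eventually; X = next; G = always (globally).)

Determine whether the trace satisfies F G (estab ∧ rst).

Violated

G (estab ∧ rst) is false at every position 0..7, so it never becomes true and F G (estab ∧ rst) fails.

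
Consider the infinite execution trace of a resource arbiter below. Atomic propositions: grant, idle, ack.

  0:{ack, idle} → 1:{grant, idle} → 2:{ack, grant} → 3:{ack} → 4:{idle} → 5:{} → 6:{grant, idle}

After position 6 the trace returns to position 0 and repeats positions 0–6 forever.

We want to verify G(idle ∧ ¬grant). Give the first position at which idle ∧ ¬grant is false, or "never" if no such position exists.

1

Check idle ∧ ¬grant at each position in order: 0 ✓.
At position 1 the labels are {grant, idle}, so idle ∧ ¬grant is false there. This is the first violation.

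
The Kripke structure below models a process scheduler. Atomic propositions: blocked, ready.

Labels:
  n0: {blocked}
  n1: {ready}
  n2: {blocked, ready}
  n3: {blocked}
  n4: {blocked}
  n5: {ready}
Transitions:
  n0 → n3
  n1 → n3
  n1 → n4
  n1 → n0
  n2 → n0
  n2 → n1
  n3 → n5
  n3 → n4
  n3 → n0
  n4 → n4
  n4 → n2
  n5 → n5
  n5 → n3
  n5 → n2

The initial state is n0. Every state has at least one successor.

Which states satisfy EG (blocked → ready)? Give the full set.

States satisfying blocked → ready: {n1, n2, n5}.
States satisfying EG (blocked → ready): {n5}.

{n5}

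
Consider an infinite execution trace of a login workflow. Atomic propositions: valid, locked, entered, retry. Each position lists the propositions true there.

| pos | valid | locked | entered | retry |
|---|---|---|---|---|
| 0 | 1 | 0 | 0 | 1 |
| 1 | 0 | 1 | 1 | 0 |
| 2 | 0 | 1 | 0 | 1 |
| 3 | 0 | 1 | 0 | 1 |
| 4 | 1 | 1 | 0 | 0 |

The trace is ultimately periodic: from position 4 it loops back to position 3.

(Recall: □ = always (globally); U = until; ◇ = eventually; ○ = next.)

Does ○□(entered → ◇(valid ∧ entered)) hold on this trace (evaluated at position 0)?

Violated

The position after 0 is 1; □(entered → ◇(valid ∧ entered)) is false there.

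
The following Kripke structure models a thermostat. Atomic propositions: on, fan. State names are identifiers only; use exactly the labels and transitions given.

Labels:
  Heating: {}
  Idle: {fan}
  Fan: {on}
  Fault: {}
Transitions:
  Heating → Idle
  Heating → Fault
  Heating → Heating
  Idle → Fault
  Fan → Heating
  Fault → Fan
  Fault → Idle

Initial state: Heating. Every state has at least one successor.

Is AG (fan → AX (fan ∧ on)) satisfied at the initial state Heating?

States satisfying fan → AX (fan ∧ on): {Heating, Fan, Fault}.
States satisfying AG (fan → AX (fan ∧ on)): ∅.
Idle is reachable from Heating and violates fan → AX (fan ∧ on), so AG fails at Heating.
Heating ∉ Sat(AG (fan → AX (fan ∧ on))).

No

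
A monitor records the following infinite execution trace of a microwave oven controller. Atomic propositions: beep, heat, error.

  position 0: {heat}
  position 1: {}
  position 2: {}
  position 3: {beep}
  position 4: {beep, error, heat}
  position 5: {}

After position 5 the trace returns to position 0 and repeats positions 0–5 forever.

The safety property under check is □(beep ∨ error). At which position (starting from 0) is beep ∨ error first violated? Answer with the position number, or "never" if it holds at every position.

At position 0 the labels are {heat}, so beep ∨ error is false there. This is the first violation.

0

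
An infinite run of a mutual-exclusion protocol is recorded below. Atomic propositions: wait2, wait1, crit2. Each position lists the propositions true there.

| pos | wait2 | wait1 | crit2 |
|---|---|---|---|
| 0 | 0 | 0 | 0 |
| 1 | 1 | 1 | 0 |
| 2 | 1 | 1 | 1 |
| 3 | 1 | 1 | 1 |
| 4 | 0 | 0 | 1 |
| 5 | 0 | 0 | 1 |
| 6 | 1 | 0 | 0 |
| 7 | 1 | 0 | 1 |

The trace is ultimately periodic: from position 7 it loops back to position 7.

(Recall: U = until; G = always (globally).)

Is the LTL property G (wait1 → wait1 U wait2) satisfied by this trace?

Yes

wait1 → wait1 U wait2 holds at every position 0..7, and those are all positions ever visited, so G (wait1 → wait1 U wait2) holds.
Positions where wait1 holds: 1, 2, 3.
Check wait1 U wait2 at each: 1→ok, 2→ok, 3→ok.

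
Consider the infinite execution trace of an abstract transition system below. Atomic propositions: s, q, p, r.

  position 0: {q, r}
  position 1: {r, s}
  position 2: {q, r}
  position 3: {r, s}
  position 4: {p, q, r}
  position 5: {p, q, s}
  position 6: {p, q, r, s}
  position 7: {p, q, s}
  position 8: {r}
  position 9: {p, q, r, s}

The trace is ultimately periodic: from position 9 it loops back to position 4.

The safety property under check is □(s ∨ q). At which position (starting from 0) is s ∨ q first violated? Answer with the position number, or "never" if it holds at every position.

8

Check s ∨ q at each position in order: 0 ✓, 1 ✓, 2 ✓, 3 ✓, 4 ✓, 5 ✓, 6 ✓, 7 ✓.
At position 8 the labels are {r}, so s ∨ q is false there. This is the first violation.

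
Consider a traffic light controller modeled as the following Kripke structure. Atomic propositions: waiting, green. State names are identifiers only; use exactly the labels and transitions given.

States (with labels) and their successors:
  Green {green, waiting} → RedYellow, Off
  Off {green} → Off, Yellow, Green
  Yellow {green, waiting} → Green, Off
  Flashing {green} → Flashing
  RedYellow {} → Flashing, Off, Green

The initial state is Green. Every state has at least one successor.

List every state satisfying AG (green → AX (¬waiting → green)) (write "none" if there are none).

{Flashing}

States satisfying green → AX (¬waiting → green): {Off, Yellow, Flashing, RedYellow}.
States satisfying AG (green → AX (¬waiting → green)): {Flashing}.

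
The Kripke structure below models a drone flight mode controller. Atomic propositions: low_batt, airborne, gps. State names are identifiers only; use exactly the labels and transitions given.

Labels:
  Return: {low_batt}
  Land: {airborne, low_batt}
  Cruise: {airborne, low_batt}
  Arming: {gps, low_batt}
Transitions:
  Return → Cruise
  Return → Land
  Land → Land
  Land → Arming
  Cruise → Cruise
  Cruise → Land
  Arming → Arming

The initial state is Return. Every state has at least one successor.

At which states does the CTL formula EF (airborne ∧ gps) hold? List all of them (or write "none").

States satisfying airborne ∧ gps: ∅.
States satisfying EF (airborne ∧ gps): ∅.

none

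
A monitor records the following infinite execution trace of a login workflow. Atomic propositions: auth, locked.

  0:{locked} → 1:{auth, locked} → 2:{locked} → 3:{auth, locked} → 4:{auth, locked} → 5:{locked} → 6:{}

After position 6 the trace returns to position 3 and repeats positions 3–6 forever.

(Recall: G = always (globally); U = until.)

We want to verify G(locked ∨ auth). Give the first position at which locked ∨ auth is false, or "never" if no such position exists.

Check locked ∨ auth at each position in order: 0 ✓, 1 ✓, 2 ✓, 3 ✓, 4 ✓, 5 ✓.
At position 6 the labels are {}, so locked ∨ auth is false there. This is the first violation.

6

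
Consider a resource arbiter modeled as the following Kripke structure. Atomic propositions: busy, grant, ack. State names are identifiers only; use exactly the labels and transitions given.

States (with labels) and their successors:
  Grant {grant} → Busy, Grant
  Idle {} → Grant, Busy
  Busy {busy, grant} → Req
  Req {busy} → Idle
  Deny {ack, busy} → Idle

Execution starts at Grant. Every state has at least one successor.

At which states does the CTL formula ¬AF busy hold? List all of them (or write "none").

States satisfying busy: {Busy, Req, Deny}.
States satisfying AF busy: {Busy, Req, Deny}.
States satisfying ¬AF busy: {Grant, Idle}.

{Grant, Idle}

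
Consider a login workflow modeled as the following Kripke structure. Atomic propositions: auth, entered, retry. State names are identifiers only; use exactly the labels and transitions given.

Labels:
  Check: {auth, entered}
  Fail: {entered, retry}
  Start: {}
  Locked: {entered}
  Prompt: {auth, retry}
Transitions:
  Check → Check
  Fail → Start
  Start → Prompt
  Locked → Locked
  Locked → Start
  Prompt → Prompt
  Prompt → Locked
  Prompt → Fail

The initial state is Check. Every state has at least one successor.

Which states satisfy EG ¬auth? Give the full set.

{Locked}

States satisfying ¬auth: {Fail, Start, Locked}.
States satisfying EG ¬auth: {Locked}.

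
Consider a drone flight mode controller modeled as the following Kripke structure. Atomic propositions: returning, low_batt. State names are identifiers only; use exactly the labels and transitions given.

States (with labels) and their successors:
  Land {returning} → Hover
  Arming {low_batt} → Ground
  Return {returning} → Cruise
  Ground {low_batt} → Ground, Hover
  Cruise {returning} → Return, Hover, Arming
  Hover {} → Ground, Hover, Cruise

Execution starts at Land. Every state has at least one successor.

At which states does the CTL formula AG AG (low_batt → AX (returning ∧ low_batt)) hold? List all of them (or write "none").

none

States satisfying AG (low_batt → AX (returning ∧ low_batt)): ∅.
States satisfying AG AG (low_batt → AX (returning ∧ low_batt)): ∅.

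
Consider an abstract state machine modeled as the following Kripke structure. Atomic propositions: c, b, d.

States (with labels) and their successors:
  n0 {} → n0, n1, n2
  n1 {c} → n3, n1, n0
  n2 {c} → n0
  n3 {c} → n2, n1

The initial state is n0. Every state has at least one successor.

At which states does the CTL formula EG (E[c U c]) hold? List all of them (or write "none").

States satisfying E[c U c]: {n1, n2, n3}.
States satisfying EG (E[c U c]): {n1, n3}.

{n1, n3}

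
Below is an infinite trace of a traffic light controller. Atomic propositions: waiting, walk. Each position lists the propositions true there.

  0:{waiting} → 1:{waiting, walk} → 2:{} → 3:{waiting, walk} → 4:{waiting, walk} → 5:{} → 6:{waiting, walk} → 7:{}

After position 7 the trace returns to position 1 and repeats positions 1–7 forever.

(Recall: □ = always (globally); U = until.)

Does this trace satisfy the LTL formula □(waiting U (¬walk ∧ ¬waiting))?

waiting U (¬walk ∧ ¬waiting) holds at every position 0..7, and those are all positions ever visited, so □(waiting U (¬walk ∧ ¬waiting)) holds.

Holds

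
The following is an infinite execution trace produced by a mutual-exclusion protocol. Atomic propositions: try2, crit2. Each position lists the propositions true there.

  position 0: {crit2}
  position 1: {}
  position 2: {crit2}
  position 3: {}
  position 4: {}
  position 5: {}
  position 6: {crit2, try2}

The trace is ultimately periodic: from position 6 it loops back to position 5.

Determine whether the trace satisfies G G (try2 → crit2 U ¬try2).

Yes

G (try2 → crit2 U ¬try2) holds at every position 0..6, and those are all positions ever visited, so G G (try2 → crit2 U ¬try2) holds.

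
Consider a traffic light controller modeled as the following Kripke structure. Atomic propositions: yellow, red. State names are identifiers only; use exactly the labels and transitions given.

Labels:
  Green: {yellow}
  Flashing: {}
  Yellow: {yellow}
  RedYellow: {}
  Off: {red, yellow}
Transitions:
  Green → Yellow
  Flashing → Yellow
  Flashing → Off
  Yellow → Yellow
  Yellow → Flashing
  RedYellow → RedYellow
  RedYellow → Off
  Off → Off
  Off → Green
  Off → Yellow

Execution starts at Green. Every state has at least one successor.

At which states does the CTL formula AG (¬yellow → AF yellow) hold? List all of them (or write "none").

{Green, Flashing, Yellow, Off}

States satisfying ¬yellow → AF yellow: {Green, Flashing, Yellow, Off}.
States satisfying AG (¬yellow → AF yellow): {Green, Flashing, Yellow, Off}.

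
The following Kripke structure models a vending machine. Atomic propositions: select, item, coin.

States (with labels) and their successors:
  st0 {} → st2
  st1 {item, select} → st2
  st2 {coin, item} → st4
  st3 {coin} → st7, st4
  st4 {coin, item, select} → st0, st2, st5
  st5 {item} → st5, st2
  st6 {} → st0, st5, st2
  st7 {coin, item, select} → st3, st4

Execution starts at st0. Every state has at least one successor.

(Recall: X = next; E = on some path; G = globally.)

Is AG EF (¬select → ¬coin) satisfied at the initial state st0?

States satisfying EF (¬select → ¬coin): {st0, st1, st2, st3, st4, st5, st6, st7}.
States satisfying AG EF (¬select → ¬coin): {st0, st1, st2, st3, st4, st5, st6, st7}.
Every state reachable from st0 satisfies EF (¬select → ¬coin).
st0 ∈ Sat(AG EF (¬select → ¬coin)).

Holds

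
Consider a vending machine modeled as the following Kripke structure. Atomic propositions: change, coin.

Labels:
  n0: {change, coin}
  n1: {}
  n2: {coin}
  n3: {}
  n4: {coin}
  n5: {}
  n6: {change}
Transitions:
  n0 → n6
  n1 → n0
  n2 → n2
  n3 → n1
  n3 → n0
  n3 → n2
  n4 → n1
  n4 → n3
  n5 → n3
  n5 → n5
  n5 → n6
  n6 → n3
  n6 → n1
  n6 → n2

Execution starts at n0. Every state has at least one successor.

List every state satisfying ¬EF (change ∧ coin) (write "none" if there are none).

States satisfying change ∧ coin: {n0}.
States satisfying EF (change ∧ coin): {n0, n1, n3, n4, n5, n6}.
States satisfying ¬EF (change ∧ coin): {n2}.

{n2}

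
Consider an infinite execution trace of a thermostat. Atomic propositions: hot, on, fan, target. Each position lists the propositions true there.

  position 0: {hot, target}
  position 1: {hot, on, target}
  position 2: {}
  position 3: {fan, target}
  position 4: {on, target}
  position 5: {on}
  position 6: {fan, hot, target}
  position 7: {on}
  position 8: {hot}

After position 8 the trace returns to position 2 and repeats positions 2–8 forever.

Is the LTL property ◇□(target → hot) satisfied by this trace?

No

□(target → hot) is false at every position 0..8, so it never becomes true and ◇□(target → hot) fails.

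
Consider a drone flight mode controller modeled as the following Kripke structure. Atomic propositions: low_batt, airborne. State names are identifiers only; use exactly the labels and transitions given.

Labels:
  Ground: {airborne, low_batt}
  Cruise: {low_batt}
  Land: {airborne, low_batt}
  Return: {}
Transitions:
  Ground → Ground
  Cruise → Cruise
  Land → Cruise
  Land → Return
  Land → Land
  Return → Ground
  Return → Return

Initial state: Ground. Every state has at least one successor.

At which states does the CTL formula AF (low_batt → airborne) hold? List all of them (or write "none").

States satisfying low_batt → airborne: {Ground, Land, Return}.
States satisfying AF (low_batt → airborne): {Ground, Land, Return}.

{Ground, Land, Return}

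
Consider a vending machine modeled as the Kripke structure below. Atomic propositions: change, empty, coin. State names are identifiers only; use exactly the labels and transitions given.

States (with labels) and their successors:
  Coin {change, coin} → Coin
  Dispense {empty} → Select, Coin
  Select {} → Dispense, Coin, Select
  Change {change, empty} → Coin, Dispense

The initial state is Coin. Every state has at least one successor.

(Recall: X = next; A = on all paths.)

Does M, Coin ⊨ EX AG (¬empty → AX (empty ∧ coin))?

Does not hold

States satisfying AG (¬empty → AX (empty ∧ coin)): ∅.
States satisfying EX AG (¬empty → AX (empty ∧ coin)): ∅.
No suitable path/successor from Coin witnesses the formula.
Coin ∉ Sat(EX AG (¬empty → AX (empty ∧ coin))).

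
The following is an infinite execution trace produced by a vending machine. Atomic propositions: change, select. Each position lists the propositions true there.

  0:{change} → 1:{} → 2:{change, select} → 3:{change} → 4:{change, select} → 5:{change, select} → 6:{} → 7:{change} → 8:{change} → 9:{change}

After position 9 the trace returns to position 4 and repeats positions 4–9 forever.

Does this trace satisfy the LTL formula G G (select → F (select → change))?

G (select → F (select → change)) holds at every position 0..9, and those are all positions ever visited, so G G (select → F (select → change)) holds.

Yes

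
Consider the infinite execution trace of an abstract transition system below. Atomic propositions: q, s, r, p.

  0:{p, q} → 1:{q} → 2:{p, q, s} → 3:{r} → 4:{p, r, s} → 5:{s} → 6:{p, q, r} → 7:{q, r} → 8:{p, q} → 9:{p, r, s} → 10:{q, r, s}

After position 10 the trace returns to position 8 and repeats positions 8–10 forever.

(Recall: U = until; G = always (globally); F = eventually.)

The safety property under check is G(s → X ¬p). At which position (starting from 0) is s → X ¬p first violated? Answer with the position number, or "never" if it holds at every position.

5

Check s → X ¬p at each position in order: 0 ✓, 1 ✓, 2 ✓, 3 ✓, 4 ✓.
At position 5 the labels are {s} and the next position 6 has {p, q, r}, so s → X ¬p is false there. This is the first violation.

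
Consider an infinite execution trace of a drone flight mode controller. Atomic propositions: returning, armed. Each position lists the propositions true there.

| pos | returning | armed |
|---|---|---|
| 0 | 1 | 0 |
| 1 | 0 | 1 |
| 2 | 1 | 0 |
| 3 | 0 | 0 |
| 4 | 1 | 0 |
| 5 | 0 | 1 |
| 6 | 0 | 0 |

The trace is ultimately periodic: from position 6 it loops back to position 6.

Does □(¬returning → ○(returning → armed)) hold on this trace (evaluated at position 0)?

Violated

¬returning → ○(returning → armed) must hold at every position from 0 onward. It fails at position 1, so □(¬returning → ○(returning → armed)) is false.
Positions where ¬returning holds: 1, 3, 5, 6.
Check ○(returning → armed) at each: 1→fails, 3→fails, 5→ok, 6→ok.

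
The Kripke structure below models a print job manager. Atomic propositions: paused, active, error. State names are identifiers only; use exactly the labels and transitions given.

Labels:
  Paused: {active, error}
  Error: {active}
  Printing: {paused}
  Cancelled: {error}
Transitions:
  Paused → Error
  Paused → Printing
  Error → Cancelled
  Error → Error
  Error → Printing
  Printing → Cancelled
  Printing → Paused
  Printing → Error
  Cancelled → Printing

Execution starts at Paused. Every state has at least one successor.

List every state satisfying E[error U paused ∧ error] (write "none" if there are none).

none

States satisfying error: {Paused, Cancelled}.
States satisfying paused ∧ error: ∅.
States satisfying E[error U paused ∧ error]: ∅.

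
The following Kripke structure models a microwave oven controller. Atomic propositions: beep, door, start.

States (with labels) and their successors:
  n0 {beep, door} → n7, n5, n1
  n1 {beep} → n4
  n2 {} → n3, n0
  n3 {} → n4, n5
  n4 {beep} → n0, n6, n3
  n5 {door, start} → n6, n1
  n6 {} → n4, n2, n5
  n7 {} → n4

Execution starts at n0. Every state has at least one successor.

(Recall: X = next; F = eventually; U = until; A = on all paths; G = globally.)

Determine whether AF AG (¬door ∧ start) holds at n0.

States satisfying AG (¬door ∧ start): ∅.
States satisfying AF AG (¬door ∧ start): ∅.
There is a path from n0 along which AG (¬door ∧ start) never holds.
n0 ∉ Sat(AF AG (¬door ∧ start)).

Does not hold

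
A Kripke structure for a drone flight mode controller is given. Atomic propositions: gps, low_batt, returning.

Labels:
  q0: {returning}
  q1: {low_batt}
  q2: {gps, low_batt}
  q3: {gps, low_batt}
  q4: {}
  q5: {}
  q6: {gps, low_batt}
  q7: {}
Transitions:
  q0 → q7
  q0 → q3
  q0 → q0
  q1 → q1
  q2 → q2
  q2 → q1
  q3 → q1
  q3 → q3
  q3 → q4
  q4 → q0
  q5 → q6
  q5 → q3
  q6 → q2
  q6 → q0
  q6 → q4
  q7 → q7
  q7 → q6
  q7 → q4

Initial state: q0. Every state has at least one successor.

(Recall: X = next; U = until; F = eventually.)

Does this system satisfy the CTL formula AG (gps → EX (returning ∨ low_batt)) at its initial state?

Satisfied

States satisfying gps → EX (returning ∨ low_batt): {q0, q1, q2, q3, q4, q5, q6, q7}.
States satisfying AG (gps → EX (returning ∨ low_batt)): {q0, q1, q2, q3, q4, q5, q6, q7}.
Every state reachable from q0 satisfies gps → EX (returning ∨ low_batt).
q0 ∈ Sat(AG (gps → EX (returning ∨ low_batt))).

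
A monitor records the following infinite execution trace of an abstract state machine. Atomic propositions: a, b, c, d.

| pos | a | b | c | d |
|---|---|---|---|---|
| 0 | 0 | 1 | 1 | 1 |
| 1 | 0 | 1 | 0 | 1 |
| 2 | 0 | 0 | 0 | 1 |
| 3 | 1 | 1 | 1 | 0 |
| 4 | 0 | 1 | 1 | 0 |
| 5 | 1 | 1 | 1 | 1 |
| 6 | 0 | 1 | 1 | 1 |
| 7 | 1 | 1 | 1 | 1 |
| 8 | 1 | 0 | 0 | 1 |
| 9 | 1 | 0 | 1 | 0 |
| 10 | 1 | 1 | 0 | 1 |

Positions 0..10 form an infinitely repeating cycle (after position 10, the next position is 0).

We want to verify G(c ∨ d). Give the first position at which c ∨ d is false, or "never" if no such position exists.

never

c ∨ d holds at every position 0..10, and those are all the positions the trace ever visits, so the invariant G(c ∨ d) is never violated.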